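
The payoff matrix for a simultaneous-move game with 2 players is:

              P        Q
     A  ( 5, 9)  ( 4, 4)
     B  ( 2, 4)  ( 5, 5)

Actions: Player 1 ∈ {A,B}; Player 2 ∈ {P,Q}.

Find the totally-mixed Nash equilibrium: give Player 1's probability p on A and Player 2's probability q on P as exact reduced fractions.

P1 mixes 1/6 on A; P2 mixes 1/4 on P

P1 indiff ⇒ q·5+(1-q)·4 = q·2+(1-q)·5 ⇒ q(3) = (1-q)(1) ⇒ q = 1/4
P2 indiff ⇒ p·9+(1-p)·4 = p·4+(1-p)·5 ⇒ p(5) = (1-p)(1) ⇒ p = 1/6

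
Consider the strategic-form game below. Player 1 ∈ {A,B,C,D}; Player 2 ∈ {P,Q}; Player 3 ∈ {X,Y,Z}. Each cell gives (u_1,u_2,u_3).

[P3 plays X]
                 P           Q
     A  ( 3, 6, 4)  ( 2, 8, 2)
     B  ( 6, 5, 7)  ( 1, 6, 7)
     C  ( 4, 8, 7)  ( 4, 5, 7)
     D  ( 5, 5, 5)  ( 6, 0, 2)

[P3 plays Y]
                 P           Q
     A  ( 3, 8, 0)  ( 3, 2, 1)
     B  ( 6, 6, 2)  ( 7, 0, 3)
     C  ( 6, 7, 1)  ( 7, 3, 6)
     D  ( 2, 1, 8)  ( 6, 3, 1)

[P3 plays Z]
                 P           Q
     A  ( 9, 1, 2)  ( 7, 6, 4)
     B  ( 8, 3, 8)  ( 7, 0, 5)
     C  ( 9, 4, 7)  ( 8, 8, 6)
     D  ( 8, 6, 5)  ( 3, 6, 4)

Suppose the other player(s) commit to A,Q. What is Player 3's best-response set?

argmax u_3 = {Z}

u_3(X vs A,Q) = 2
u_3(Y vs A,Q) = 1
u_3(Z vs A,Q) = 4
max payoff 4 at {Z}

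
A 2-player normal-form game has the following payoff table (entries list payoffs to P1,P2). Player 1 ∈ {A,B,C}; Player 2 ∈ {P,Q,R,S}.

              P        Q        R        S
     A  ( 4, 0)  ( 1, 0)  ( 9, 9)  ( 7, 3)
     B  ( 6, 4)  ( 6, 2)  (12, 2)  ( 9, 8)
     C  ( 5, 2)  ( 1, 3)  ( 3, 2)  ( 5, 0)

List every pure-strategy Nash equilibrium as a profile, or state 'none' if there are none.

PSNE = {(B,S)}

(A,P): not NE [P1→B gives 6>4; P2→R gives 9>0]
(A,Q): not NE [P1→B gives 6>1; P2→R gives 9>0]
(A,R): not NE [P1→B gives 12>9]
(A,S): not NE [P1→B gives 9>7; P2→R gives 9>3]
(B,P): not NE [P2→S gives 8>4]
(B,Q): not NE [P2→S gives 8>2]
(B,R): not NE [P2→S gives 8>2]
(B,S): NE
(C,P): not NE [P1→B gives 6>5; P2→Q gives 3>2]
(C,Q): not NE [P1→B gives 6>1]
(C,R): not NE [P1→B gives 12>3; P2→Q gives 3>2]
(C,S): not NE [P1→B gives 9>5; P2→Q gives 3>0]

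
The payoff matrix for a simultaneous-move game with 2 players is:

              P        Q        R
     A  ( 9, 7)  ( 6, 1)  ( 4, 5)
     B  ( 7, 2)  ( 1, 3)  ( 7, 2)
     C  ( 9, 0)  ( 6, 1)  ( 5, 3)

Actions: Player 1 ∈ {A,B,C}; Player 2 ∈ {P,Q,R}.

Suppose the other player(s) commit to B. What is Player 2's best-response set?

u_2(P vs B) = 2
u_2(Q vs B) = 3
u_2(R vs B) = 2
max payoff 3 at {Q}

P2 best: {Q}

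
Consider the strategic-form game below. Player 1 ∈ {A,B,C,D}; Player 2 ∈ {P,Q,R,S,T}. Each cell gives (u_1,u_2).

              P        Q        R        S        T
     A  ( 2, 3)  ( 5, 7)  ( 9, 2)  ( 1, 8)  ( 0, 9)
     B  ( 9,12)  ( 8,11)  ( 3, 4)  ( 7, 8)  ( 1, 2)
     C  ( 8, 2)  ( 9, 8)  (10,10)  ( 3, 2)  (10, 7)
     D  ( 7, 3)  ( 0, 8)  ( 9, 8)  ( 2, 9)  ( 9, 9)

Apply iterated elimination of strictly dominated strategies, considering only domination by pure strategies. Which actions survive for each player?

P1 drop A (C beats it: P:8>2 Q:9>5 R:10>9 S:3>1 T:10>0)
P1 drop D (C beats it: P:8>7 Q:9>0 R:10>9 S:3>2 T:10>9)
P2 drop S (Q beats it: B:11>8 C:8>2)
P2 drop T (Q beats it: B:11>2 C:8>7)
P1→{B,C} P2→{P,Q,R}

IESDS → P1:{B,C} P2:{P,Q,R}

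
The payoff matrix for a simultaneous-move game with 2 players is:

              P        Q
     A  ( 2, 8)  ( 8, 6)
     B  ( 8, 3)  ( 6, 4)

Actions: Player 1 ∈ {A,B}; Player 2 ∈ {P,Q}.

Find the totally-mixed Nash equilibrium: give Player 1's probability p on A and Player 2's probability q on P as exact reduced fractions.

P1 mixes 1/3 on A; P2 mixes 1/4 on P

P1 indiff ⇒ q·2+(1-q)·8 = q·8+(1-q)·6 ⇒ q(-6) = (1-q)(-2) ⇒ q = 1/4
P2 indiff ⇒ p·8+(1-p)·3 = p·6+(1-p)·4 ⇒ p(2) = (1-p)(1) ⇒ p = 1/3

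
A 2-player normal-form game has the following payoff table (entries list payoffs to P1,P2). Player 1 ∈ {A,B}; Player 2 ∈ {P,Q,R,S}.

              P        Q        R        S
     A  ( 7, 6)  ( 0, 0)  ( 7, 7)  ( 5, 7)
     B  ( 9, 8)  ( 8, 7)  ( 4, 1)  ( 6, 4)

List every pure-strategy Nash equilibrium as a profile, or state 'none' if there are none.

NE set: (A,R), (B,P)

(A,P): not NE [P1→B gives 9>7; P2→S gives 7>6]
(A,Q): not NE [P1→B gives 8>0; P2→S gives 7>0]
(A,R): NE
(A,S): not NE [P1→B gives 6>5]
(B,P): NE
(B,Q): not NE [P2→P gives 8>7]
(B,R): not NE [P1→A gives 7>4; P2→P gives 8>1]
(B,S): not NE [P2→P gives 8>4]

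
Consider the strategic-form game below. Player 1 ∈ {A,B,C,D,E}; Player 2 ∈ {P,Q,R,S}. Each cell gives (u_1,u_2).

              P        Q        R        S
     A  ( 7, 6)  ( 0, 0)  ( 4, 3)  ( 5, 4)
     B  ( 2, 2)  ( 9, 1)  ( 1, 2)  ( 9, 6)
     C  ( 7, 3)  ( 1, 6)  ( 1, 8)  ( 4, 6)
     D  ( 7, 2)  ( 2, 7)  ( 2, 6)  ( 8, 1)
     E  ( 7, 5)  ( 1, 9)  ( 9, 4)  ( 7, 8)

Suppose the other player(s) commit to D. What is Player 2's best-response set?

BR_2 = {Q}

u_2(P vs D) = 2
u_2(Q vs D) = 7
u_2(R vs D) = 6
u_2(S vs D) = 1
max payoff 7 at {Q}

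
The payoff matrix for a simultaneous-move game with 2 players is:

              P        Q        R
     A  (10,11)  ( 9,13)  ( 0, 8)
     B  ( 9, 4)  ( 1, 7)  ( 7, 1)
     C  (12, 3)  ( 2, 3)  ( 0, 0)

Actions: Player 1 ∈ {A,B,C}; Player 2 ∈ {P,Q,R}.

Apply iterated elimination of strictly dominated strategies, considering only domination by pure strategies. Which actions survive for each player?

Remaining: P1:{A,C} P2:{P,Q}

P2 drop R (P beats it: A:11>8 B:4>1 C:3>0)
P1 drop B (A beats it: P:10>9 Q:9>1)
P1→{A,C} P2→{P,Q}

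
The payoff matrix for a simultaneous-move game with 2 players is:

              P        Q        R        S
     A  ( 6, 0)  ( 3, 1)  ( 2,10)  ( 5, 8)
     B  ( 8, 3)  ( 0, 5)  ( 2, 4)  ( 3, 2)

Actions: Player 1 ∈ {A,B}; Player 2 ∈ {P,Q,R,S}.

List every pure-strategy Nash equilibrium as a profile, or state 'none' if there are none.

NE set: (A,R)

(A,P): not NE [P1→B gives 8>6; P2→R gives 10>0]
(A,Q): not NE [P2→R gives 10>1]
(A,R): NE
(A,S): not NE [P2→R gives 10>8]
(B,P): not NE [P2→Q gives 5>3]
(B,Q): not NE [P1→A gives 3>0]
(B,R): not NE [P2→Q gives 5>4]
(B,S): not NE [P1→A gives 5>3; P2→Q gives 5>2]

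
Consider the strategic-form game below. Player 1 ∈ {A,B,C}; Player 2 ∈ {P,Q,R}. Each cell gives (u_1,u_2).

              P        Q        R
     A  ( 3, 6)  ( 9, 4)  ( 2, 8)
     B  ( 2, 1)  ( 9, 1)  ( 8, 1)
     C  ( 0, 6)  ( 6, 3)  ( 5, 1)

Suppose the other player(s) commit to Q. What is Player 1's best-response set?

u_1(A vs Q) = 9
u_1(B vs Q) = 9
u_1(C vs Q) = 6
max payoff 9 at {A,B}

P1 best: {A,B}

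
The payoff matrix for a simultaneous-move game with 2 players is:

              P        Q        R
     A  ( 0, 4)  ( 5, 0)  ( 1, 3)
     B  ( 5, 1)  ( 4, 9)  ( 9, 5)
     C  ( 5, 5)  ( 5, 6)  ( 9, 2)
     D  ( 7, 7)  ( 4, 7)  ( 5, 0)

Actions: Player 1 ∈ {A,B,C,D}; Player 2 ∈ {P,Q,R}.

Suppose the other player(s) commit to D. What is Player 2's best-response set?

u_2(P vs D) = 7
u_2(Q vs D) = 7
u_2(R vs D) = 0
max payoff 7 at {P,Q}

argmax u_2 = {P,Q}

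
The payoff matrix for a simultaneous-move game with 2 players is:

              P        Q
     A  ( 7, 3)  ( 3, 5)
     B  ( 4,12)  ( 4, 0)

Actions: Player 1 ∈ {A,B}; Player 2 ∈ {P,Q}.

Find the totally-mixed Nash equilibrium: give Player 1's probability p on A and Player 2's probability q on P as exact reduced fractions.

P1 mixes 6/7 on A; P2 mixes 1/4 on P

P1 indiff ⇒ q·7+(1-q)·3 = q·4+(1-q)·4 ⇒ q(3) = (1-q)(1) ⇒ q = 1/4
P2 indiff ⇒ p·3+(1-p)·12 = p·5+(1-p)·0 ⇒ p(-2) = (1-p)(-12) ⇒ p = 6/7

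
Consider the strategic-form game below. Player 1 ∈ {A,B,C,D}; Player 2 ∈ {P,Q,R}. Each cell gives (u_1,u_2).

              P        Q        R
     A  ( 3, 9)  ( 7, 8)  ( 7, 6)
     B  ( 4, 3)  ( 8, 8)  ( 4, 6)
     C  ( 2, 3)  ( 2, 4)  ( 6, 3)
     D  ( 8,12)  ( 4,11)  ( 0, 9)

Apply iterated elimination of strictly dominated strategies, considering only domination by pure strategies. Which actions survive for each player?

Survivors P1:{B,D} P2:{P,Q}

P1 drop C (A beats it: P:3>2 Q:7>2 R:7>6)
P2 drop R (Q beats it: A:8>6 B:8>6 D:11>9)
P1 drop A (B beats it: P:4>3 Q:8>7)
P1→{B,D} P2→{P,Q}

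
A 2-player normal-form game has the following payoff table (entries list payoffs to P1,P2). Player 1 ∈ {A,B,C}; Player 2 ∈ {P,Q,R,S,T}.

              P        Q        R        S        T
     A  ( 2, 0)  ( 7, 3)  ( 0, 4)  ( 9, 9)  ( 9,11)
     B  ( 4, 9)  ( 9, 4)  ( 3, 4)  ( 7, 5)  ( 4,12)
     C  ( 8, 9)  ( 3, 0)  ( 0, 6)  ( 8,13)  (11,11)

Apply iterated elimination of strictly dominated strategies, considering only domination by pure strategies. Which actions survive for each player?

P2 drop P (T beats it: A:11>0 B:12>9 C:11>9)
P2 drop Q (S beats it: A:9>3 B:5>4 C:13>0)
P2 drop R (S beats it: A:9>4 B:5>4 C:13>6)
P1 drop B (A beats it: S:9>7 T:9>4)
P1→{A,C} P2→{S,T}

Survivors P1:{A,C} P2:{S,T}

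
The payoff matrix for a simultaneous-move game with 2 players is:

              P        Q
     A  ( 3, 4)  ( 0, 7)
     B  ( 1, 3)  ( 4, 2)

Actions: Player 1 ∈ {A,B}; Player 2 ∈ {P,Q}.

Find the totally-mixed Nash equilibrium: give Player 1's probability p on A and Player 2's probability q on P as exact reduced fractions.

P1 indiff ⇒ q·3+(1-q)·0 = q·1+(1-q)·4 ⇒ q(2) = (1-q)(4) ⇒ q = 2/3
P2 indiff ⇒ p·4+(1-p)·3 = p·7+(1-p)·2 ⇒ p(-3) = (1-p)(-1) ⇒ p = 1/4

(p,q) = (1/4, 2/3)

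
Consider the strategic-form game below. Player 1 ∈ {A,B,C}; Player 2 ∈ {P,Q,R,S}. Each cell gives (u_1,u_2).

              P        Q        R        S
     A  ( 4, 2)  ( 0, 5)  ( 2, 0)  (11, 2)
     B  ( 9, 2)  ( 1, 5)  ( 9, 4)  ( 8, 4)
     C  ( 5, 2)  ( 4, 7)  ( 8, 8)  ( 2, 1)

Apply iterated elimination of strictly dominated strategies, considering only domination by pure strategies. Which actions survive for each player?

Survivors P1:{B,C} P2:{Q,R}

P2 drop P (Q beats it: A:5>2 B:5>2 C:7>2)
P2 drop S (Q beats it: A:5>2 B:5>4 C:7>1)
P1 drop A (B beats it: Q:1>0 R:9>2)
P1→{B,C} P2→{Q,R}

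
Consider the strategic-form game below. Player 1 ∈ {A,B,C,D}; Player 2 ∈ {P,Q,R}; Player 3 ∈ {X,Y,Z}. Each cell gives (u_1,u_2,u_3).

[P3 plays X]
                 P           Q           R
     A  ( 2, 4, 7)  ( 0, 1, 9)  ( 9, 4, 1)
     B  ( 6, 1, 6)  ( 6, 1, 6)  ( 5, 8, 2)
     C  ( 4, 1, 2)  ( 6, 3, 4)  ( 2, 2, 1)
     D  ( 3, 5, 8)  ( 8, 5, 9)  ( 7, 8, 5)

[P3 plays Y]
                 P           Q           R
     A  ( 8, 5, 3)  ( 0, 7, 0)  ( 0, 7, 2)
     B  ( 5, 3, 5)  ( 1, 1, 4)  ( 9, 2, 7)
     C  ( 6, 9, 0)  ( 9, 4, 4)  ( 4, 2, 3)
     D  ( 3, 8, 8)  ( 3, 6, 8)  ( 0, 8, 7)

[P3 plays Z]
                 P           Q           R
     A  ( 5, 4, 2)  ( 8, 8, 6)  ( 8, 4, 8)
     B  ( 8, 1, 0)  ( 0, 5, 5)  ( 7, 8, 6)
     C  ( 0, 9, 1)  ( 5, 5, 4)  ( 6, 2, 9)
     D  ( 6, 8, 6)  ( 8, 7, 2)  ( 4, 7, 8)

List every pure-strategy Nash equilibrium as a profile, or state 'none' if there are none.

(A,P,X): not NE [P1→B gives 6>2]
(A,P,Y): not NE [P2→R gives 7>5; P3→X gives 7>3]
(A,P,Z): not NE [P1→B gives 8>5; P2→Q gives 8>4; P3→X gives 7>2]
(A,Q,X): not NE [P1→D gives 8>0; P2→R gives 4>1]
(A,Q,Y): not NE [P1→C gives 9>0; P3→X gives 9>0]
(A,Q,Z): not NE [P3→X gives 9>6]
(A,R,X): not NE [P3→Z gives 8>1]
(A,R,Y): not NE [P1→B gives 9>0; P3→Z gives 8>2]
(A,R,Z): not NE [P2→Q gives 8>4]
(B,P,X): not NE [P2→R gives 8>1]
(B,P,Y): not NE [P1→A gives 8>5; P3→X gives 6>5]
(B,P,Z): not NE [P2→R gives 8>1; P3→X gives 6>0]
(B,Q,X): not NE [P1→D gives 8>6; P2→R gives 8>1]
(B,Q,Y): not NE [P1→C gives 9>1; P2→P gives 3>1; P3→X gives 6>4]
(B,Q,Z): not NE [P1→D gives 8>0; P2→R gives 8>5; P3→X gives 6>5]
(B,R,X): not NE [P1→A gives 9>5; P3→Y gives 7>2]
(B,R,Y): not NE [P2→P gives 3>2]
(B,R,Z): not NE [P1→A gives 8>7; P3→Y gives 7>6]
(C,P,X): not NE [P1→B gives 6>4; P2→Q gives 3>1]
(C,P,Y): not NE [P1→A gives 8>6; P3→X gives 2>0]
(C,P,Z): not NE [P1→B gives 8>0; P3→X gives 2>1]
(C,Q,X): not NE [P1→D gives 8>6]
(C,Q,Y): not NE [P2→P gives 9>4]
(C,Q,Z): not NE [P1→D gives 8>5; P2→P gives 9>5]
(C,R,X): not NE [P1→A gives 9>2; P2→Q gives 3>2; P3→Z gives 9>1]
(C,R,Y): not NE [P1→B gives 9>4; P2→P gives 9>2; P3→Z gives 9>3]
(C,R,Z): not NE [P1→A gives 8>6; P2→P gives 9>2]
(D,P,X): not NE [P1→B gives 6>3; P2→R gives 8>5]
(D,P,Y): not NE [P1→A gives 8>3]
(D,P,Z): not NE [P1→B gives 8>6; P3→Y gives 8>6]
(D,Q,X): not NE [P2→R gives 8>5]
(D,Q,Y): not NE [P1→C gives 9>3; P2→R gives 8>6; P3→X gives 9>8]
(D,Q,Z): not NE [P2→P gives 8>7; P3→X gives 9>2]
(D,R,X): not NE [P1→A gives 9>7; P3→Z gives 8>5]
(D,R,Y): not NE [P1→B gives 9>0; P3→Z gives 8>7]
(D,R,Z): not NE [P1→A gives 8>4; P2→P gives 8>7]

Equilibria: none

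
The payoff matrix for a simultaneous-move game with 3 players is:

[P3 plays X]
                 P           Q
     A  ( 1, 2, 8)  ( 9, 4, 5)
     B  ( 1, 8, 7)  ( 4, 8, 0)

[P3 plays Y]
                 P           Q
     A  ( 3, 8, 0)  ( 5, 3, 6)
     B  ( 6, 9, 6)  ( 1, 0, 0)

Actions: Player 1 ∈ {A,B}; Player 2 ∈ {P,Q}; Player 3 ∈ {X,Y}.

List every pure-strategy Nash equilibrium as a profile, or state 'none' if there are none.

(A,P,X): not NE [P2→Q gives 4>2]
(A,P,Y): not NE [P1→B gives 6>3; P3→X gives 8>0]
(A,Q,X): not NE [P3→Y gives 6>5]
(A,Q,Y): not NE [P2→P gives 8>3]
(B,P,X): NE
(B,P,Y): not NE [P3→X gives 7>6]
(B,Q,X): not NE [P1→A gives 9>4]
(B,Q,Y): not NE [P1→A gives 5>1; P2→P gives 9>0]

NE set: (B,P,X)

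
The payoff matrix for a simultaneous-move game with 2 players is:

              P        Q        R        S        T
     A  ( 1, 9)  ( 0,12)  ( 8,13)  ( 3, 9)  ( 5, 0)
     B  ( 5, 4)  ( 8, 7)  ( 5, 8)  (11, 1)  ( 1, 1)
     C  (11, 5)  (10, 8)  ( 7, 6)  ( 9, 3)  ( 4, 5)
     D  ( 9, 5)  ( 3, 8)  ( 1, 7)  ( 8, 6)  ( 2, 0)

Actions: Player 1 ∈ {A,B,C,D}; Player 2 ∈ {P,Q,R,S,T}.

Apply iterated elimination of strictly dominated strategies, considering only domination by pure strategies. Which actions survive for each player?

IESDS → P1:{A,C} P2:{Q,R}

P1 drop D (C beats it: P:11>9 Q:10>3 R:7>1 S:9>8 T:4>2)
P2 drop P (Q beats it: A:12>9 B:7>4 C:8>5)
P2 drop S (Q beats it: A:12>9 B:7>1 C:8>3)
P1 drop B (C beats it: Q:10>8 R:7>5 T:4>1)
P2 drop T (Q beats it: A:12>0 C:8>5)
P1→{A,C} P2→{Q,R}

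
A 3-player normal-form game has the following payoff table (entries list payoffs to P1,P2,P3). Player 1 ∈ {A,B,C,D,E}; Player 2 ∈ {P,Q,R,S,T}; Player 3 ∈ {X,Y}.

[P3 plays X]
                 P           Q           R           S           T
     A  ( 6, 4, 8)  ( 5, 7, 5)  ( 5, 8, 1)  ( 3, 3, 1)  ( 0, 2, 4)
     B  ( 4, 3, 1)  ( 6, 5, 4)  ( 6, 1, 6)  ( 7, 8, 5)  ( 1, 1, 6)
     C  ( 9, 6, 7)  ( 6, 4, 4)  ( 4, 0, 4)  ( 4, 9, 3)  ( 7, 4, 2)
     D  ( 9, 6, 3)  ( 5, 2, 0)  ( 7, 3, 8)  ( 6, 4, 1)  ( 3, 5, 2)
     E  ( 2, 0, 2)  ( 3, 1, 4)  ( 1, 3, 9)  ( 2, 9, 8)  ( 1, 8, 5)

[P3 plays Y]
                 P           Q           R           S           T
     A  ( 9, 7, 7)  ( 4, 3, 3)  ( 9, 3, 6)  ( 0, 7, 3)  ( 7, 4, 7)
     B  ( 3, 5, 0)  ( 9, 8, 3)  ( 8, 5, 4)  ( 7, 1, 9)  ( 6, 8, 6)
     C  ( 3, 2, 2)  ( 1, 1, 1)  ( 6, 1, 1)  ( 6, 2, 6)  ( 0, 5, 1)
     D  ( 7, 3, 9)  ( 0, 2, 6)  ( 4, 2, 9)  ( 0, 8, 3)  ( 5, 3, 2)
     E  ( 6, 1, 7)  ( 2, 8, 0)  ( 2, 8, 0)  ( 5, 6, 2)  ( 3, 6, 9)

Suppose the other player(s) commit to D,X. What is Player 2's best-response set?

u_2(P vs D,X) = 6
u_2(Q vs D,X) = 2
u_2(R vs D,X) = 3
u_2(S vs D,X) = 4
u_2(T vs D,X) = 5
max payoff 6 at {P}

P2 best: {P}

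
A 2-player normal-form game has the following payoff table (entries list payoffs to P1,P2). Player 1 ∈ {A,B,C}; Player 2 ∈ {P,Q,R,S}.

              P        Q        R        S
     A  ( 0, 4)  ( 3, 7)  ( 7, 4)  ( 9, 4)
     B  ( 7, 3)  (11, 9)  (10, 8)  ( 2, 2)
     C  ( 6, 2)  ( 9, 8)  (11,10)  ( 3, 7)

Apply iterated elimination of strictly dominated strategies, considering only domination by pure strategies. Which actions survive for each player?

P2 drop P (Q beats it: A:7>4 B:9>3 C:8>2)
P2 drop S (Q beats it: A:7>4 B:9>2 C:8>7)
P1 drop A (B beats it: Q:11>3 R:10>7)
P1→{B,C} P2→{Q,R}

Survivors P1:{B,C} P2:{Q,R}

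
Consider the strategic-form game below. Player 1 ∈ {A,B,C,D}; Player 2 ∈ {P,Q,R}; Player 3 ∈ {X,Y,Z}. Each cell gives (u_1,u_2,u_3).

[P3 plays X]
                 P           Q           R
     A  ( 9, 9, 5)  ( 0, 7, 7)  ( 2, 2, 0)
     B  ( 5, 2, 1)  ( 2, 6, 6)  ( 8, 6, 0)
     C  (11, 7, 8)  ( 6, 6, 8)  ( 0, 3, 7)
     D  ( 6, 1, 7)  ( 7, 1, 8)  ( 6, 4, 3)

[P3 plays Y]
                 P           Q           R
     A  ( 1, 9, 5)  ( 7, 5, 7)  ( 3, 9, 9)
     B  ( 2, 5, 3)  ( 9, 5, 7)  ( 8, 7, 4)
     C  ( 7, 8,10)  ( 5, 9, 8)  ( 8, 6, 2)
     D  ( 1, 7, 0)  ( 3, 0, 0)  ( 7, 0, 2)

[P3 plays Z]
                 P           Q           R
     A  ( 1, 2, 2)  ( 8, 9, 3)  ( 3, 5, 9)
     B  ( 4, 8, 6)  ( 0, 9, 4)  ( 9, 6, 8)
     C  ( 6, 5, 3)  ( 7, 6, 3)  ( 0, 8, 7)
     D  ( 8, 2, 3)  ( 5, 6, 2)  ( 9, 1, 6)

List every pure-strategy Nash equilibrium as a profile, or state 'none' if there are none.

(A,P,X): not NE [P1→C gives 11>9]
(A,P,Y): not NE [P1→C gives 7>1]
(A,P,Z): not NE [P1→D gives 8>1; P2→Q gives 9>2; P3→Y gives 5>2]
(A,Q,X): not NE [P1→D gives 7>0; P2→P gives 9>7]
(A,Q,Y): not NE [P1→B gives 9>7; P2→R gives 9>5]
(A,Q,Z): not NE [P3→Y gives 7>3]
(A,R,X): not NE [P1→B gives 8>2; P2→P gives 9>2; P3→Z gives 9>0]
(A,R,Y): not NE [P1→C gives 8>3]
(A,R,Z): not NE [P1→D gives 9>3; P2→Q gives 9>5]
(B,P,X): not NE [P1→C gives 11>5; P2→R gives 6>2; P3→Z gives 6>1]
(B,P,Y): not NE [P1→C gives 7>2; P2→R gives 7>5; P3→Z gives 6>3]
(B,P,Z): not NE [P1→D gives 8>4; P2→Q gives 9>8]
(B,Q,X): not NE [P1→D gives 7>2; P3→Y gives 7>6]
(B,Q,Y): not NE [P2→R gives 7>5]
(B,Q,Z): not NE [P1→A gives 8>0; P3→Y gives 7>4]
(B,R,X): not NE [P3→Z gives 8>0]
(B,R,Y): not NE [P3→Z gives 8>4]
(B,R,Z): not NE [P2→Q gives 9>6]
(C,P,X): not NE [P3→Y gives 10>8]
(C,P,Y): not NE [P2→Q gives 9>8]
(C,P,Z): not NE [P1→D gives 8>6; P2→R gives 8>5; P3→Y gives 10>3]
(C,Q,X): not NE [P1→D gives 7>6; P2→P gives 7>6]
(C,Q,Y): not NE [P1→B gives 9>5]
(C,Q,Z): not NE [P1→A gives 8>7; P2→R gives 8>6; P3→Y gives 8>3]
(C,R,X): not NE [P1→B gives 8>0; P2→P gives 7>3]
(C,R,Y): not NE [P2→Q gives 9>6; P3→Z gives 7>2]
(C,R,Z): not NE [P1→D gives 9>0]
(D,P,X): not NE [P1→C gives 11>6; P2→R gives 4>1]
(D,P,Y): not NE [P1→C gives 7>1; P3→X gives 7>0]
(D,P,Z): not NE [P2→Q gives 6>2; P3→X gives 7>3]
(D,Q,X): not NE [P2→R gives 4>1]
(D,Q,Y): not NE [P1→B gives 9>3; P2→P gives 7>0; P3→X gives 8>0]
(D,Q,Z): not NE [P1→A gives 8>5; P3→X gives 8>2]
(D,R,X): not NE [P1→B gives 8>6; P3→Z gives 6>3]
(D,R,Y): not NE [P1→C gives 8>7; P2→P gives 7>0; P3→Z gives 6>2]
(D,R,Z): not NE [P2→Q gives 6>1]

PSNE: ∅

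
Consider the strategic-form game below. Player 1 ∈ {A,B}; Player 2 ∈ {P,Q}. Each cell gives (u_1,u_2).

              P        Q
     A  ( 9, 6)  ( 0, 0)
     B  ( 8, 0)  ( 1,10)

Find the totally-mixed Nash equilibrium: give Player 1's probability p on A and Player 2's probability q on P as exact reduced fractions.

P1 indiff ⇒ q·9+(1-q)·0 = q·8+(1-q)·1 ⇒ q(1) = (1-q)(1) ⇒ q = 1/2
P2 indiff ⇒ p·6+(1-p)·0 = p·0+(1-p)·10 ⇒ p(6) = (1-p)(10) ⇒ p = 5/8

p=5/8, q=1/2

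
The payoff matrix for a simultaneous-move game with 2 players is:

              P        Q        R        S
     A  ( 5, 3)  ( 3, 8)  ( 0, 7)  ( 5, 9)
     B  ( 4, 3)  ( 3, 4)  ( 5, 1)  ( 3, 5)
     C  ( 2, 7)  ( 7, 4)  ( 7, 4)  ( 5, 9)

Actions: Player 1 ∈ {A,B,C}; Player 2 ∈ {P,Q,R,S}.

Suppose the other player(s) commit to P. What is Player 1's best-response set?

P1 best: {A}

u_1(A vs P) = 5
u_1(B vs P) = 4
u_1(C vs P) = 2
max payoff 5 at {A}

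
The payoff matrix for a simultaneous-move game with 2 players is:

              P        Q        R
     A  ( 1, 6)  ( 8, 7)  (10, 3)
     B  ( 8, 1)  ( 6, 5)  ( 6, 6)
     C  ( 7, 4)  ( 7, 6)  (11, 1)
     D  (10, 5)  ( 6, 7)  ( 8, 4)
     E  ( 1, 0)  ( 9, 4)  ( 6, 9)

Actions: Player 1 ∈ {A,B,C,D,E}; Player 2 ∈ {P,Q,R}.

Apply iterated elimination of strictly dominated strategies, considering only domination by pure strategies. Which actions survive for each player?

P2 drop P (Q beats it: A:7>6 B:5>1 C:6>4 D:7>5 E:4>0)
P1 drop B (A beats it: Q:8>6 R:10>6)
P1 drop D (A beats it: Q:8>6 R:10>8)
P1→{A,C,E} P2→{Q,R}

Remaining: P1:{A,C,E} P2:{Q,R}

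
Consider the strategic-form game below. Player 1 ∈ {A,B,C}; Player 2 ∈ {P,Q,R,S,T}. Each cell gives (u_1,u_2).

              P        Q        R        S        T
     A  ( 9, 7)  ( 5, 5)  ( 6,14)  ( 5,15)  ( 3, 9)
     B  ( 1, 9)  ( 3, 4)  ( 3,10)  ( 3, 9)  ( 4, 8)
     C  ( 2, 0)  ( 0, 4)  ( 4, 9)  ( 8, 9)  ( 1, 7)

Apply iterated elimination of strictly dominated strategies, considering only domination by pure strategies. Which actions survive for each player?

P2 drop P (R beats it: A:14>7 B:10>9 C:9>0)
P2 drop Q (R beats it: A:14>5 B:10>4 C:9>4)
P2 drop T (R beats it: A:14>9 B:10>8 C:9>7)
P1 drop B (A beats it: R:6>3 S:5>3)
P1→{A,C} P2→{R,S}

Survivors P1:{A,C} P2:{R,S}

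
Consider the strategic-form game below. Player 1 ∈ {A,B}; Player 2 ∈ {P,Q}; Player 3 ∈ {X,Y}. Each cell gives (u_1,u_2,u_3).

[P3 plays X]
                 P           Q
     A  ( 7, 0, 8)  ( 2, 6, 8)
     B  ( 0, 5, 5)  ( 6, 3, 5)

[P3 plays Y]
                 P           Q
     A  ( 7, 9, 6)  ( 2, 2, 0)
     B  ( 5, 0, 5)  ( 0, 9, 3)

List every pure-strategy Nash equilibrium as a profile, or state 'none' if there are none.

Equilibria: none

(A,P,X): not NE [P2→Q gives 6>0]
(A,P,Y): not NE [P3→X gives 8>6]
(A,Q,X): not NE [P1→B gives 6>2]
(A,Q,Y): not NE [P2→P gives 9>2; P3→X gives 8>0]
(B,P,X): not NE [P1→A gives 7>0]
(B,P,Y): not NE [P1→A gives 7>5; P2→Q gives 9>0]
(B,Q,X): not NE [P2→P gives 5>3]
(B,Q,Y): not NE [P1→A gives 2>0; P3→X gives 5>3]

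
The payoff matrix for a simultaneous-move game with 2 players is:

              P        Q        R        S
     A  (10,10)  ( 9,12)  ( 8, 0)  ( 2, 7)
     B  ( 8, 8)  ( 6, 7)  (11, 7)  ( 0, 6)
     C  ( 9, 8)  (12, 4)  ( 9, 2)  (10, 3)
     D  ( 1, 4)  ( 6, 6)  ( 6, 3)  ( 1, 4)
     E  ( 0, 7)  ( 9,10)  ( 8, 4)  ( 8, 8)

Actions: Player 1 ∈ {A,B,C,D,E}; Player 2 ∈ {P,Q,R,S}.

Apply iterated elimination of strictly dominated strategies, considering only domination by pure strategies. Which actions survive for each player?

P1 drop D (A beats it: P:10>1 Q:9>6 R:8>6 S:2>1)
P1 drop E (C beats it: P:9>0 Q:12>9 R:9>8 S:10>8)
P2 drop R (P beats it: A:10>0 B:8>7 C:8>2)
P1 drop B (A beats it: P:10>8 Q:9>6 S:2>0)
P2 drop S (P beats it: A:10>7 C:8>3)
P1→{A,C} P2→{P,Q}

Survivors P1:{A,C} P2:{P,Q}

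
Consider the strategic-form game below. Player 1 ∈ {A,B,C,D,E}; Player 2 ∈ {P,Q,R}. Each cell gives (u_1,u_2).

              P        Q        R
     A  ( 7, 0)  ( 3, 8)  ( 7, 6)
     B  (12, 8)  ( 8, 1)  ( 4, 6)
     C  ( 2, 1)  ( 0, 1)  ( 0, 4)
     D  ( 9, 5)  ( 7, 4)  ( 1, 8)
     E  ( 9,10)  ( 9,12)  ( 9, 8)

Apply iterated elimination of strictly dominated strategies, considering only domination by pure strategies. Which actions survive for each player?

Survivors P1:{B,E} P2:{P,Q}

P1 drop A (E beats it: P:9>7 Q:9>3 R:9>7)
P1 drop C (B beats it: P:12>2 Q:8>0 R:4>0)
P1 drop D (B beats it: P:12>9 Q:8>7 R:4>1)
P2 drop R (P beats it: B:8>6 E:10>8)
P1→{B,E} P2→{P,Q}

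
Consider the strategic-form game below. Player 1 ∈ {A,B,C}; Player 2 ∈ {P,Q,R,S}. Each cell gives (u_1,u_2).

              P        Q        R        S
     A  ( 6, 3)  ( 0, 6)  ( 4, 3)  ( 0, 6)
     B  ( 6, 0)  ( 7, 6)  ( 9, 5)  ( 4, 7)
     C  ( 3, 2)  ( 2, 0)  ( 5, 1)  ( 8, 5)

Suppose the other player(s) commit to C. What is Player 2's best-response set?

argmax u_2 = {S}

u_2(P vs C) = 2
u_2(Q vs C) = 0
u_2(R vs C) = 1
u_2(S vs C) = 5
max payoff 5 at {S}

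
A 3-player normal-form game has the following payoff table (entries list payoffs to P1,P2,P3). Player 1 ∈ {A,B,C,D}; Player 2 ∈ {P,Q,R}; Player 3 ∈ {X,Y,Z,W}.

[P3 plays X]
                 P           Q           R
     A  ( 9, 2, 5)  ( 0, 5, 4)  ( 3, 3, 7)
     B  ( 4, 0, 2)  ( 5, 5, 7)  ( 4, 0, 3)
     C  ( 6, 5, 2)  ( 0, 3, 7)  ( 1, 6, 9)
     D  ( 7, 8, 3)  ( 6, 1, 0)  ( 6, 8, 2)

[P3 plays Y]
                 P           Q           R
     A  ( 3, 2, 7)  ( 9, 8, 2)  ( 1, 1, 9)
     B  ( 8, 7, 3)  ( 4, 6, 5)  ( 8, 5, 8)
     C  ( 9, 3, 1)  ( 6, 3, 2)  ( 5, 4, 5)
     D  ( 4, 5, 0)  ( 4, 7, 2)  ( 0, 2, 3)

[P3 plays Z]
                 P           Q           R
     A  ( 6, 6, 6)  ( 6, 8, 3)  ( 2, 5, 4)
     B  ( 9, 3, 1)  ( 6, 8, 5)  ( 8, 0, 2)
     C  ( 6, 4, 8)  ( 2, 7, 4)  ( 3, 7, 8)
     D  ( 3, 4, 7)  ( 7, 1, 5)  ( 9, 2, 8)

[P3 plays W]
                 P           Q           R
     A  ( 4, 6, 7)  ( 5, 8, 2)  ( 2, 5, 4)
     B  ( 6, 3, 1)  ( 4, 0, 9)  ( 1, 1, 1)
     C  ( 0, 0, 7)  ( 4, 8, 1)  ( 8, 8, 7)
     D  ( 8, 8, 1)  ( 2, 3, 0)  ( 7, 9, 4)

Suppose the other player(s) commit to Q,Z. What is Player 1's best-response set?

P1 best: {D}

u_1(A vs Q,Z) = 6
u_1(B vs Q,Z) = 6
u_1(C vs Q,Z) = 2
u_1(D vs Q,Z) = 7
max payoff 7 at {D}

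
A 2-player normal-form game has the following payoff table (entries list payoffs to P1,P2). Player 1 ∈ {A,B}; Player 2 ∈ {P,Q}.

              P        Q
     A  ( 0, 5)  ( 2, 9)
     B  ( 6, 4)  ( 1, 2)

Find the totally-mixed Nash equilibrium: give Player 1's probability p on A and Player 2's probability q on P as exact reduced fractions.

p=1/3, q=1/7

P1 indiff ⇒ q·0+(1-q)·2 = q·6+(1-q)·1 ⇒ q(-6) = (1-q)(-1) ⇒ q = 1/7
P2 indiff ⇒ p·5+(1-p)·4 = p·9+(1-p)·2 ⇒ p(-4) = (1-p)(-2) ⇒ p = 1/3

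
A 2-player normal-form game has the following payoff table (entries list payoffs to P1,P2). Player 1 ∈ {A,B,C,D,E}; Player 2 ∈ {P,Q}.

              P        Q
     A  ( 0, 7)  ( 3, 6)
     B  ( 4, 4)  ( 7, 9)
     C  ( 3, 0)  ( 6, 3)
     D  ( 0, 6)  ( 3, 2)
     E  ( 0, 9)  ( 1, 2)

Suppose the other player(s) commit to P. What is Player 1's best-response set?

argmax u_1 = {B}

u_1(A vs P) = 0
u_1(B vs P) = 4
u_1(C vs P) = 3
u_1(D vs P) = 0
u_1(E vs P) = 0
max payoff 4 at {B}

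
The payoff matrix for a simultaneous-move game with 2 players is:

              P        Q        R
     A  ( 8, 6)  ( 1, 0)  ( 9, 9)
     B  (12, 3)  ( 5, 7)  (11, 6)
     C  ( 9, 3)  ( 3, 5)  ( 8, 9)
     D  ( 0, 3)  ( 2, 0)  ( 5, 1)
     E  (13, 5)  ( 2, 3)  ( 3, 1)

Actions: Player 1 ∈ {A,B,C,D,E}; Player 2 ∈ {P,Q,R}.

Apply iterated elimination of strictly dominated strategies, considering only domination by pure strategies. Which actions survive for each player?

P1 drop A (B beats it: P:12>8 Q:5>1 R:11>9)
P1 drop C (B beats it: P:12>9 Q:5>3 R:11>8)
P1 drop D (B beats it: P:12>0 Q:5>2 R:11>5)
P2 drop R (Q beats it: B:7>6 E:3>1)
P1→{B,E} P2→{P,Q}

Remaining: P1:{B,E} P2:{P,Q}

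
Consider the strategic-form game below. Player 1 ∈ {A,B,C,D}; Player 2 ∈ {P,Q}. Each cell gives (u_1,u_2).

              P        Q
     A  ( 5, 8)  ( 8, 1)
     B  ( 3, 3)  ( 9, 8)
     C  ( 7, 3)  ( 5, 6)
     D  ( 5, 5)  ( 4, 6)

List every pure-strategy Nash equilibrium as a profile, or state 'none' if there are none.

NE set: (B,Q)

(A,P): not NE [P1→C gives 7>5]
(A,Q): not NE [P1→B gives 9>8; P2→P gives 8>1]
(B,P): not NE [P1→C gives 7>3; P2→Q gives 8>3]
(B,Q): NE
(C,P): not NE [P2→Q gives 6>3]
(C,Q): not NE [P1→B gives 9>5]
(D,P): not NE [P1→C gives 7>5; P2→Q gives 6>5]
(D,Q): not NE [P1→B gives 9>4]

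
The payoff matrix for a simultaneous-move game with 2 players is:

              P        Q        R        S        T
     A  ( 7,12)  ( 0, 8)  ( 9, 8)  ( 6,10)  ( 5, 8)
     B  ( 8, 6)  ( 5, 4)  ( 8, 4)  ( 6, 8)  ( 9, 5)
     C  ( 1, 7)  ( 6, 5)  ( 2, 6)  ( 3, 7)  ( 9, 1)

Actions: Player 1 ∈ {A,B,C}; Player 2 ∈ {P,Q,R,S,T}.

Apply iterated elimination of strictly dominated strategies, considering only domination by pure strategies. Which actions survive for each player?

Remaining: P1:{A,B} P2:{P,S}

P2 drop Q (P beats it: A:12>8 B:6>4 C:7>5)
P2 drop R (P beats it: A:12>8 B:6>4 C:7>6)
P2 drop T (P beats it: A:12>8 B:6>5 C:7>1)
P1 drop C (A beats it: P:7>1 S:6>3)
P1→{A,B} P2→{P,S}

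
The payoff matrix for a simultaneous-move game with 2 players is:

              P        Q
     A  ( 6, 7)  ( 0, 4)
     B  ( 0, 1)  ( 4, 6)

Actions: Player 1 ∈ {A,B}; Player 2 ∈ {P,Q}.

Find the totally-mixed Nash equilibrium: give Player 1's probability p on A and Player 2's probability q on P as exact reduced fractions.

P1 indiff ⇒ q·6+(1-q)·0 = q·0+(1-q)·4 ⇒ q(6) = (1-q)(4) ⇒ q = 2/5
P2 indiff ⇒ p·7+(1-p)·1 = p·4+(1-p)·6 ⇒ p(3) = (1-p)(5) ⇒ p = 5/8

P1 mixes 5/8 on A; P2 mixes 2/5 on P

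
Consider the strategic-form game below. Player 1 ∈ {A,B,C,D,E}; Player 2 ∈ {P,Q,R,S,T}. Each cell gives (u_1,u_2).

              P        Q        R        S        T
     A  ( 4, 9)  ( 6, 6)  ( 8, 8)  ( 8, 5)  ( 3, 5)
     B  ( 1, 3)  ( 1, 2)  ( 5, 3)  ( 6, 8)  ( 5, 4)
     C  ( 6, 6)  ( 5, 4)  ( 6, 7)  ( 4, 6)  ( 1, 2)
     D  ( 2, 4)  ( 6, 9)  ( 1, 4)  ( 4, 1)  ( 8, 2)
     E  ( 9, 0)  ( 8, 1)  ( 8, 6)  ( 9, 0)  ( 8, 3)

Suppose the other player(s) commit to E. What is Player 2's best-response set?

argmax u_2 = {R}

u_2(P vs E) = 0
u_2(Q vs E) = 1
u_2(R vs E) = 6
u_2(S vs E) = 0
u_2(T vs E) = 3
max payoff 6 at {R}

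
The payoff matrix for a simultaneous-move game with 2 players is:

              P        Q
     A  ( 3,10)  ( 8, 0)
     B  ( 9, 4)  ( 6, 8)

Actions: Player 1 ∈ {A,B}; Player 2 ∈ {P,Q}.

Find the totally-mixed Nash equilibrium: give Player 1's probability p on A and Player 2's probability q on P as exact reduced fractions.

P1 mixes 2/7 on A; P2 mixes 1/4 on P

P1 indiff ⇒ q·3+(1-q)·8 = q·9+(1-q)·6 ⇒ q(-6) = (1-q)(-2) ⇒ q = 1/4
P2 indiff ⇒ p·10+(1-p)·4 = p·0+(1-p)·8 ⇒ p(10) = (1-p)(4) ⇒ p = 2/7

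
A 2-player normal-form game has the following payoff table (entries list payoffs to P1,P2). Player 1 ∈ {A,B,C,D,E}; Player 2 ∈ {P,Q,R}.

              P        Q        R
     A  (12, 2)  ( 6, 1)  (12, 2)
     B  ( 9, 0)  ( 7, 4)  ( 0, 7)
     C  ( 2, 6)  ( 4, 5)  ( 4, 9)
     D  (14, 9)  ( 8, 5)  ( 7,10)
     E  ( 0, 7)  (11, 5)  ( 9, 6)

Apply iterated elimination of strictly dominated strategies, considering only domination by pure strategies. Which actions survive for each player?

P1 drop B (D beats it: P:14>9 Q:8>7 R:7>0)
P1 drop C (A beats it: P:12>2 Q:6>4 R:12>4)
P2 drop Q (P beats it: A:2>1 D:9>5 E:7>5)
P1 drop E (A beats it: P:12>0 R:12>9)
P1→{A,D} P2→{P,R}

Remaining: P1:{A,D} P2:{P,R}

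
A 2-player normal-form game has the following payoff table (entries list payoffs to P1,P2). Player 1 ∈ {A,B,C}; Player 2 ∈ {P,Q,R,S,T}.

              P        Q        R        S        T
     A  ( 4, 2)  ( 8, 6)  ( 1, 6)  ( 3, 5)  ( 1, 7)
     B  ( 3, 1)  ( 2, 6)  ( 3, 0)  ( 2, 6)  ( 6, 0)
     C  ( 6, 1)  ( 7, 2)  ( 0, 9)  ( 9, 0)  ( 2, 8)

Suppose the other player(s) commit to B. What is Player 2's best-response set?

P2 best: {Q,S}

u_2(P vs B) = 1
u_2(Q vs B) = 6
u_2(R vs B) = 0
u_2(S vs B) = 6
u_2(T vs B) = 0
max payoff 6 at {Q,S}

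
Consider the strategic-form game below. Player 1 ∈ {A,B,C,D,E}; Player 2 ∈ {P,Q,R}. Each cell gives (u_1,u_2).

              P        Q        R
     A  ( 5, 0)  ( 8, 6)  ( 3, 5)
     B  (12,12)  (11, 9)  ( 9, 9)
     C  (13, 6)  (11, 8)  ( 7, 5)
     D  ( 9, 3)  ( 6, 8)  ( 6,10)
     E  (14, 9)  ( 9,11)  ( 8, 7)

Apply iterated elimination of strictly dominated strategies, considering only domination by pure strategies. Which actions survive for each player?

P1 drop A (B beats it: P:12>5 Q:11>8 R:9>3)
P1 drop D (B beats it: P:12>9 Q:11>6 R:9>6)
P2 drop R (P beats it: B:12>9 C:6>5 E:9>7)
P1→{B,C,E} P2→{P,Q}

Remaining: P1:{B,C,E} P2:{P,Q}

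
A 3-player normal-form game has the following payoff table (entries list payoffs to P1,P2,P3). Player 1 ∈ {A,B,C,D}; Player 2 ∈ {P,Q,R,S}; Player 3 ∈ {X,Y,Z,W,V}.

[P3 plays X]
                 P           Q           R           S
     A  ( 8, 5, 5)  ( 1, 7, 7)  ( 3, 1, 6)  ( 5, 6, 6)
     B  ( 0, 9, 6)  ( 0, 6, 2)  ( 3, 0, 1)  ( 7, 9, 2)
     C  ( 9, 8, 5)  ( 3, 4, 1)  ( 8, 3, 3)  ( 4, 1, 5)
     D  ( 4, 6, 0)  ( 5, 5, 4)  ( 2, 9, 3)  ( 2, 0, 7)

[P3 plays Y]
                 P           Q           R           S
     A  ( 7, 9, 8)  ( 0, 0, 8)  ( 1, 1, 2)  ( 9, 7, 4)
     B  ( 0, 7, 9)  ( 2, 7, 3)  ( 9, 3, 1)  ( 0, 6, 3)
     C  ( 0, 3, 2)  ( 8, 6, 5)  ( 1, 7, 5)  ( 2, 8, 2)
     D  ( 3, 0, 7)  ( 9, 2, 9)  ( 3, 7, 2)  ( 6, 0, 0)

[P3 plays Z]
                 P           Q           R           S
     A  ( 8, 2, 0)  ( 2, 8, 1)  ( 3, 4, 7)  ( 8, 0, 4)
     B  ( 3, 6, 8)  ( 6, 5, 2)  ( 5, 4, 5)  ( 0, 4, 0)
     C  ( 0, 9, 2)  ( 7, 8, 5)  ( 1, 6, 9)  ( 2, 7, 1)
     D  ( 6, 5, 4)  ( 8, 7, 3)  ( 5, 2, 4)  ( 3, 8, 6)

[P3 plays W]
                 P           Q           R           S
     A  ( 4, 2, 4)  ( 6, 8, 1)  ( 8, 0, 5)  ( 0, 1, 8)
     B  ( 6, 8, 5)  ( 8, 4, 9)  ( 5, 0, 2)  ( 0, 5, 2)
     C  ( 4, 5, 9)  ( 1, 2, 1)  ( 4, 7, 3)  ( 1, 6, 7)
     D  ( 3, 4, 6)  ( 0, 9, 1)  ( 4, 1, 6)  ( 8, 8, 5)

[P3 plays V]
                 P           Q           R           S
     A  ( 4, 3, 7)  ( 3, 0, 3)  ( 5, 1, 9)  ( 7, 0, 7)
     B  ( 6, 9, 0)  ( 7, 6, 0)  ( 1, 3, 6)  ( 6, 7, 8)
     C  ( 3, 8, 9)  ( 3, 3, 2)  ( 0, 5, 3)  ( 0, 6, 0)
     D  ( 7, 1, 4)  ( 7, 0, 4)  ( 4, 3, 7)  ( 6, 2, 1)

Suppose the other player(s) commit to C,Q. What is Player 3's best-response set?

P3 best: {Y,Z}

u_3(X vs C,Q) = 1
u_3(Y vs C,Q) = 5
u_3(Z vs C,Q) = 5
u_3(W vs C,Q) = 1
u_3(V vs C,Q) = 2
max payoff 5 at {Y,Z}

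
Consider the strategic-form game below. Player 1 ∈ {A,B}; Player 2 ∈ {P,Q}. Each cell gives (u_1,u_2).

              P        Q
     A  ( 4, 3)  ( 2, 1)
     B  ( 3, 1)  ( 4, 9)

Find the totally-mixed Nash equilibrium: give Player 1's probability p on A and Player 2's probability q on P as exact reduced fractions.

P1 indiff ⇒ q·4+(1-q)·2 = q·3+(1-q)·4 ⇒ q(1) = (1-q)(2) ⇒ q = 2/3
P2 indiff ⇒ p·3+(1-p)·1 = p·1+(1-p)·9 ⇒ p(2) = (1-p)(8) ⇒ p = 4/5

(p,q) = (4/5, 2/3)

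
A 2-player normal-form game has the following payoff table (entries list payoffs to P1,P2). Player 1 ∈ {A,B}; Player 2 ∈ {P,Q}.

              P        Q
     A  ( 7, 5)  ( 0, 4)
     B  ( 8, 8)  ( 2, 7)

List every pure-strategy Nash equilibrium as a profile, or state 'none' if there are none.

(A,P): not NE [P1→B gives 8>7]
(A,Q): not NE [P1→B gives 2>0; P2→P gives 5>4]
(B,P): NE
(B,Q): not NE [P2→P gives 8>7]

Nash profiles: (B,P)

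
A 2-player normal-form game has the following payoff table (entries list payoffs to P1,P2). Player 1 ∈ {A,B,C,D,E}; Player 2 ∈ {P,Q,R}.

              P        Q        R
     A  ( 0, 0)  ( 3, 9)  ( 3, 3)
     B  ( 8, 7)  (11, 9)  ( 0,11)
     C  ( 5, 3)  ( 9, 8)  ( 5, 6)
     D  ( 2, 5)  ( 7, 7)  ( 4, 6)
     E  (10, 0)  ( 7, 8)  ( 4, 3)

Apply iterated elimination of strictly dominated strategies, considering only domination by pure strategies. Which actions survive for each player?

Survivors P1:{B,C} P2:{Q,R}

P1 drop A (C beats it: P:5>0 Q:9>3 R:5>3)
P1 drop D (C beats it: P:5>2 Q:9>7 R:5>4)
P2 drop P (Q beats it: B:9>7 C:8>3 E:8>0)
P1 drop E (C beats it: Q:9>7 R:5>4)
P1→{B,C} P2→{Q,R}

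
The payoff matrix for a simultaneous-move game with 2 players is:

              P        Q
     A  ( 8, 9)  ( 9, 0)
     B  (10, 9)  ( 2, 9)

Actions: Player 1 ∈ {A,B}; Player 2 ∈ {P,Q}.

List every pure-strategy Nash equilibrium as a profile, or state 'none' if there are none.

PSNE = {(B,P)}

(A,P): not NE [P1→B gives 10>8]
(A,Q): not NE [P2→P gives 9>0]
(B,P): NE
(B,Q): not NE [P1→A gives 9>2]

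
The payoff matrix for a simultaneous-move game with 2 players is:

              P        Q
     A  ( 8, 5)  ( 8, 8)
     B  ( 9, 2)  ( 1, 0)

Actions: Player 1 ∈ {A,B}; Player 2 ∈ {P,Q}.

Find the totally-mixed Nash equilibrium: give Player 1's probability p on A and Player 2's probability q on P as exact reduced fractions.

P1 indiff ⇒ q·8+(1-q)·8 = q·9+(1-q)·1 ⇒ q(-1) = (1-q)(-7) ⇒ q = 7/8
P2 indiff ⇒ p·5+(1-p)·2 = p·8+(1-p)·0 ⇒ p(-3) = (1-p)(-2) ⇒ p = 2/5

P1 mixes 2/5 on A; P2 mixes 7/8 on P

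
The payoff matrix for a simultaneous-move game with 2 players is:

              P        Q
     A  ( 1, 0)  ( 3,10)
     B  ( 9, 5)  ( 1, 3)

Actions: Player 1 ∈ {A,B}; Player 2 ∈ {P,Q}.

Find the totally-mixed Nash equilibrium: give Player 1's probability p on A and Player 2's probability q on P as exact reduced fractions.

(p,q) = (1/6, 1/5)

P1 indiff ⇒ q·1+(1-q)·3 = q·9+(1-q)·1 ⇒ q(-8) = (1-q)(-2) ⇒ q = 1/5
P2 indiff ⇒ p·0+(1-p)·5 = p·10+(1-p)·3 ⇒ p(-10) = (1-p)(-2) ⇒ p = 1/6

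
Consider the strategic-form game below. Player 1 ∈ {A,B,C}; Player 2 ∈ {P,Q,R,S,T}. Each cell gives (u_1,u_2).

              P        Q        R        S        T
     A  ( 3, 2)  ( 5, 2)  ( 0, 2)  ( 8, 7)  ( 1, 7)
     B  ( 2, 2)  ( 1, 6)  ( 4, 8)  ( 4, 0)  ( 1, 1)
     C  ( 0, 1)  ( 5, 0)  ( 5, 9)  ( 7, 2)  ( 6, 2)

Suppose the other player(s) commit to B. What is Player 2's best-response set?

P2 best: {R}

u_2(P vs B) = 2
u_2(Q vs B) = 6
u_2(R vs B) = 8
u_2(S vs B) = 0
u_2(T vs B) = 1
max payoff 8 at {R}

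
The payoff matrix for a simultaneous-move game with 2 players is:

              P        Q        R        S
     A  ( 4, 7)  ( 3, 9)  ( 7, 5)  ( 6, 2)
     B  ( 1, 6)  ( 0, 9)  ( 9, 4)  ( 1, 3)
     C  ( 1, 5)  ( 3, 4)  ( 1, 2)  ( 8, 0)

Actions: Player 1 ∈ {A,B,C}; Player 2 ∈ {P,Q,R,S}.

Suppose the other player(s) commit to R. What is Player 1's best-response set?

argmax u_1 = {B}

u_1(A vs R) = 7
u_1(B vs R) = 9
u_1(C vs R) = 1
max payoff 9 at {B}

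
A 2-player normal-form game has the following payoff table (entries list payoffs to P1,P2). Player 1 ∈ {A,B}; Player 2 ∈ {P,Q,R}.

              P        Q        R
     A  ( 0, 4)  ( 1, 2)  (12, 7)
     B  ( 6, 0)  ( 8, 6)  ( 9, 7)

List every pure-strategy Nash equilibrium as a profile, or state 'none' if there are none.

(A,P): not NE [P1→B gives 6>0; P2→R gives 7>4]
(A,Q): not NE [P1→B gives 8>1; P2→R gives 7>2]
(A,R): NE
(B,P): not NE [P2→R gives 7>0]
(B,Q): not NE [P2→R gives 7>6]
(B,R): not NE [P1→A gives 12>9]

Nash profiles: (A,R)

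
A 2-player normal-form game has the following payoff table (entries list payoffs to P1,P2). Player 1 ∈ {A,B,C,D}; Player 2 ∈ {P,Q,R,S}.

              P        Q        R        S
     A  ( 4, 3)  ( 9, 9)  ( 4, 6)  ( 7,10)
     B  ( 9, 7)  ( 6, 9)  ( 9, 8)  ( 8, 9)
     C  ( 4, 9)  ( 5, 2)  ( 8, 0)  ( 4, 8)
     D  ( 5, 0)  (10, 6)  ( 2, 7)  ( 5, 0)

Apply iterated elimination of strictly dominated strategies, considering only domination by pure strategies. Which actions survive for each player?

P1 drop C (B beats it: P:9>4 Q:6>5 R:9>8 S:8>4)
P2 drop P (Q beats it: A:9>3 B:9>7 D:6>0)
P1→{A,B,D} P2→{Q,R,S}

Remaining: P1:{A,B,D} P2:{Q,R,S}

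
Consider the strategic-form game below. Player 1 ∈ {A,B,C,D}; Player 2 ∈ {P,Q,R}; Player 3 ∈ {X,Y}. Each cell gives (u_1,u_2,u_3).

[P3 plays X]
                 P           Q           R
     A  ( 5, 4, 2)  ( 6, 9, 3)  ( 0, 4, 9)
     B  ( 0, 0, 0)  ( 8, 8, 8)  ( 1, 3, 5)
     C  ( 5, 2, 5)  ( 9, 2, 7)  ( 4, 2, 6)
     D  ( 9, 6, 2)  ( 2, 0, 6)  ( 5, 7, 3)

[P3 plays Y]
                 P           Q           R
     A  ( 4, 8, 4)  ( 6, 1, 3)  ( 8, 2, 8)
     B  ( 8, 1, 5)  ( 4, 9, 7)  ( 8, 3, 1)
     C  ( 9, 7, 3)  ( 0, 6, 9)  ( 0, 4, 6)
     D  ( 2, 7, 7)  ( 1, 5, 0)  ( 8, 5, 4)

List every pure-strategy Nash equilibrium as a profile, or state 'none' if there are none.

(A,P,X): not NE [P1→D gives 9>5; P2→Q gives 9>4; P3→Y gives 4>2]
(A,P,Y): not NE [P1→C gives 9>4]
(A,Q,X): not NE [P1→C gives 9>6]
(A,Q,Y): not NE [P2→P gives 8>1]
(A,R,X): not NE [P1→D gives 5>0; P2→Q gives 9>4]
(A,R,Y): not NE [P2→P gives 8>2; P3→X gives 9>8]
(B,P,X): not NE [P1→D gives 9>0; P2→Q gives 8>0; P3→Y gives 5>0]
(B,P,Y): not NE [P1→C gives 9>8; P2→Q gives 9>1]
(B,Q,X): not NE [P1→C gives 9>8]
(B,Q,Y): not NE [P1→A gives 6>4; P3→X gives 8>7]
(B,R,X): not NE [P1→D gives 5>1; P2→Q gives 8>3]
(B,R,Y): not NE [P2→Q gives 9>3; P3→X gives 5>1]
(C,P,X): not NE [P1→D gives 9>5]
(C,P,Y): not NE [P3→X gives 5>3]
(C,Q,X): not NE [P3→Y gives 9>7]
(C,Q,Y): not NE [P1→A gives 6>0; P2→P gives 7>6]
(C,R,X): not NE [P1→D gives 5>4]
(C,R,Y): not NE [P1→D gives 8>0; P2→P gives 7>4]
(D,P,X): not NE [P2→R gives 7>6; P3→Y gives 7>2]
(D,P,Y): not NE [P1→C gives 9>2]
(D,Q,X): not NE [P1→C gives 9>2; P2→R gives 7>0]
(D,Q,Y): not NE [P1→A gives 6>1; P2→P gives 7>5; P3→X gives 6>0]
(D,R,X): not NE [P3→Y gives 4>3]
(D,R,Y): not NE [P2→P gives 7>5]

PSNE: ∅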